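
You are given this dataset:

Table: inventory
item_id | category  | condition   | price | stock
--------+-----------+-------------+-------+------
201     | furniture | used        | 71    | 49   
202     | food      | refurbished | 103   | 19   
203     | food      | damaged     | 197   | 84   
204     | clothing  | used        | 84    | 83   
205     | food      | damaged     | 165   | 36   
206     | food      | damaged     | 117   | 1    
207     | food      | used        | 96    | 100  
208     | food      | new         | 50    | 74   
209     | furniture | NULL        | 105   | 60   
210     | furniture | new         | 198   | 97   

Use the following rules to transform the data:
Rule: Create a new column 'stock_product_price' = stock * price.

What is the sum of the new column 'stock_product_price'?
73819

Step 1: For each record, compute stock * price
Example calculations:
  49 * 71 = 3479
  19 * 103 = 1957
  84 * 197 = 16548
  ...
Step 2: Sum all derived values
Step 3: Total = 73819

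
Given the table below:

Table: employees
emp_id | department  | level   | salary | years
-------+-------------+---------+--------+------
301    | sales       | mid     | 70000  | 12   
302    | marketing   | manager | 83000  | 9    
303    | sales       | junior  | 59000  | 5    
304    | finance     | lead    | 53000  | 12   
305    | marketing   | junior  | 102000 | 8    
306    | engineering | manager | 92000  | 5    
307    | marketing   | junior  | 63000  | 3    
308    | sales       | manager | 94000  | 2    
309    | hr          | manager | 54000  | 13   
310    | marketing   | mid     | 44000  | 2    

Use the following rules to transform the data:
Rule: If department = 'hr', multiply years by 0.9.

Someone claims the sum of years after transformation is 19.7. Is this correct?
No, the correct result is 69.7.

Step 1: Calculate the correct sum after transformation
Step 2: Apply multiplier 0.9 to records where department = 'hr'
Step 3: Correct result = 69.7
Step 4: Claimed result = 19.7
Step 5: 69.7 ≠ 19.7
Conclusion: The claimed result is incorrect. The correct answer is 69.7.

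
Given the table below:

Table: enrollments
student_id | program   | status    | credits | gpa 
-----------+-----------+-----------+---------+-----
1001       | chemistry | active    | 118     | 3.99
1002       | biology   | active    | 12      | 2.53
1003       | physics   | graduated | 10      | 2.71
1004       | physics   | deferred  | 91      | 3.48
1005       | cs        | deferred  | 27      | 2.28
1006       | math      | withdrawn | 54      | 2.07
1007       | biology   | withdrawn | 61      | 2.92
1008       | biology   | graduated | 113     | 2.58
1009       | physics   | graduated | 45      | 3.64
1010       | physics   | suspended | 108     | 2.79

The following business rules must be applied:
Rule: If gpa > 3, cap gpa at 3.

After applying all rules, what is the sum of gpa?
26.88

Step 1: 3 records have gpa > 3
Step 2: These records originally summed to 11.11
Step 3: After capping: 3 × 3 = 9
Step 4: Unaffected records sum: 17.88
Step 5: Final sum = 9 + 17.88 = 26.88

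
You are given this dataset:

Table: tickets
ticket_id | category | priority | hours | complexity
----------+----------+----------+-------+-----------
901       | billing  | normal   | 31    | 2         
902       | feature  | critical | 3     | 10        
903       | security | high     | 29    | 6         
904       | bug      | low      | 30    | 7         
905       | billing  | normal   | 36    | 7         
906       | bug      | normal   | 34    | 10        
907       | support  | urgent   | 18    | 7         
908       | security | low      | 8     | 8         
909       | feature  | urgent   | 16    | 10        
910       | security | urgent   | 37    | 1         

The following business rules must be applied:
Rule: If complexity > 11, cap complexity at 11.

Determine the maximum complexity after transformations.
10

Step 1: Original maximum complexity = 10
Step 2: Check cap of 11 against maximum
Step 3: No records exceed the cap (max 10 <= cap 11), so no capping applies
Step 4: Maximum after transformation = 10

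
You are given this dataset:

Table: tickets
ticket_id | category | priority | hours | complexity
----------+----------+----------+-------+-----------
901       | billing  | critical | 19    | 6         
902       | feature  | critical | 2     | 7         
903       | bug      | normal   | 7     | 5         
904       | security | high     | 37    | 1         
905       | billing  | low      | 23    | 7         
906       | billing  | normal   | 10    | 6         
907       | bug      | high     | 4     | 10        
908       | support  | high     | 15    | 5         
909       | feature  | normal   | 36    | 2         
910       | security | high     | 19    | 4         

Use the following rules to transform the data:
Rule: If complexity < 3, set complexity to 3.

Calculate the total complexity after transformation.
56

Step 1: 2 records have complexity < 3
Step 2: These records originally summed to 3
Step 3: After setting to minimum: 2 × 3 = 6
Step 4: Unaffected records sum: 50
Step 5: Final sum = 6 + 50 = 56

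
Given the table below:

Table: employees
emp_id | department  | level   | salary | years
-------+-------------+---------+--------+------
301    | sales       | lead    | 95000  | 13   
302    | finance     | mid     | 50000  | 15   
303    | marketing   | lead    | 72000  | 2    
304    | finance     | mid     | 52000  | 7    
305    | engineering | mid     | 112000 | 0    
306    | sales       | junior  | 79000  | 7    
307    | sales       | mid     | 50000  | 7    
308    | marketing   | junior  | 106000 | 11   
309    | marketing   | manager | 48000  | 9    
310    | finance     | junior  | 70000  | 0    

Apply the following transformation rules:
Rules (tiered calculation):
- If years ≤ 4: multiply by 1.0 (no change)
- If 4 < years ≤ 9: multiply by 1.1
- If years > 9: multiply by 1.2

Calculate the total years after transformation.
81.8

Step 1: Tier 1 (years ≤ 4): 3 records, sum = 2 × 1.0 = 2.0
Step 2: Tier 2 (4 < years ≤ 9): 4 records, sum = 30 × 1.1 = 33.0
Step 3: Tier 3 (years > 9): 3 records, sum = 39 × 1.2 = 46.8
Step 4: Final sum = 2.0 + 33.0 + 46.8 = 81.8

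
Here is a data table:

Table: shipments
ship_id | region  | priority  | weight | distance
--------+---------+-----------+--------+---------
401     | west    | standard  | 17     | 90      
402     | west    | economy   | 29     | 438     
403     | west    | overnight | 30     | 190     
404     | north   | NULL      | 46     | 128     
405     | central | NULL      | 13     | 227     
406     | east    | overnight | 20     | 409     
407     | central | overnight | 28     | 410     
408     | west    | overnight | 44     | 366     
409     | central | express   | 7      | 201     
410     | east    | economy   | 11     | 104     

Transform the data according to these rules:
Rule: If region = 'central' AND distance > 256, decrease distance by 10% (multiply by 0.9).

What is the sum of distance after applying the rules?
2522.0

Step 1: Find records where region = 'central' AND distance > 256
Step 2: 1 records match, summing to 410
Step 3: After multiplier: 410 × 0.9 = 369.0
Step 4: Unaffected records sum: 2153
Step 5: Final sum = 369.0 + 2153 = 2522.0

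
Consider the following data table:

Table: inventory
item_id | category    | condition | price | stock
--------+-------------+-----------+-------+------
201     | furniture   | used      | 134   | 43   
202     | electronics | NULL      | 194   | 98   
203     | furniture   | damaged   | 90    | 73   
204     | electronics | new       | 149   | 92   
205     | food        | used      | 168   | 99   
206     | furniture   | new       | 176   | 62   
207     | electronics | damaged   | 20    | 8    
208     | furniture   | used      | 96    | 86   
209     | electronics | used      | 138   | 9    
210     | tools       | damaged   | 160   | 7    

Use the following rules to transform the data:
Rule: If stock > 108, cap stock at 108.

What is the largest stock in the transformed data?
99

Step 1: Original maximum stock = 99
Step 2: Check cap of 108 against maximum
Step 3: No records exceed the cap (max 99 <= cap 108), so no capping applies
Step 4: Maximum after transformation = 99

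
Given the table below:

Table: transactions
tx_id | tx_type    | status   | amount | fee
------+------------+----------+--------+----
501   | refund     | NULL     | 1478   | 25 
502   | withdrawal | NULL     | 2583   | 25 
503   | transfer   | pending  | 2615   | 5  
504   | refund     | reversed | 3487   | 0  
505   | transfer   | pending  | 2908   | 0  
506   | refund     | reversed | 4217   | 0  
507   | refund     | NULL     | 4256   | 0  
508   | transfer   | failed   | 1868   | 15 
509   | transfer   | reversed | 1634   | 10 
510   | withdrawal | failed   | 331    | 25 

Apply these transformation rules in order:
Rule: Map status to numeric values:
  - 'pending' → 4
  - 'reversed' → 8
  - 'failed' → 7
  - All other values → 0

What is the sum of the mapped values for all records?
46

Step 1: Apply mapping to each record
Step 2: Count by status:
  'pending': 2 records × 4 = 8
  'reversed': 3 records × 8 = 24
  'failed': 2 records × 7 = 14
Step 3: Sum all mapped values = 46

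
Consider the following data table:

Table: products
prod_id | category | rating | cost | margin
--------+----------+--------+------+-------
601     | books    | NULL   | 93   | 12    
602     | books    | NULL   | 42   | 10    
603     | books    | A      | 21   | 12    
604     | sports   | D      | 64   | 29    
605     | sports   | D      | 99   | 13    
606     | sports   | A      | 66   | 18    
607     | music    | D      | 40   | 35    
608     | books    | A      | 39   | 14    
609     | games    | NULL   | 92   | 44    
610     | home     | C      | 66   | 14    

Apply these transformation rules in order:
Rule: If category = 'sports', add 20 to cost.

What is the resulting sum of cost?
682

Step 1: Count records where category = 'sports': 3
Step 2: Total bonus added: 3 × 20 = 60
Step 3: Original sum of cost: 622
Step 4: Final sum = 622 + 60 = 682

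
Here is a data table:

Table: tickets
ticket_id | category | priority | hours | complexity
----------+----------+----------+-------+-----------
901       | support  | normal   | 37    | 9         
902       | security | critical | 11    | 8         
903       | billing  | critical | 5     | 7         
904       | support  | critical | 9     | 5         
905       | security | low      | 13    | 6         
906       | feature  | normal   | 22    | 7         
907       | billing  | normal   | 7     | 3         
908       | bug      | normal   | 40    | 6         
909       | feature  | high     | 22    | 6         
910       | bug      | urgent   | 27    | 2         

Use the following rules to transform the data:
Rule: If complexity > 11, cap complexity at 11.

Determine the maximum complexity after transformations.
9

Step 1: Original maximum complexity = 9
Step 2: Check cap of 11 against maximum
Step 3: No records exceed the cap (max 9 <= cap 11), so no capping applies
Step 4: Maximum after transformation = 9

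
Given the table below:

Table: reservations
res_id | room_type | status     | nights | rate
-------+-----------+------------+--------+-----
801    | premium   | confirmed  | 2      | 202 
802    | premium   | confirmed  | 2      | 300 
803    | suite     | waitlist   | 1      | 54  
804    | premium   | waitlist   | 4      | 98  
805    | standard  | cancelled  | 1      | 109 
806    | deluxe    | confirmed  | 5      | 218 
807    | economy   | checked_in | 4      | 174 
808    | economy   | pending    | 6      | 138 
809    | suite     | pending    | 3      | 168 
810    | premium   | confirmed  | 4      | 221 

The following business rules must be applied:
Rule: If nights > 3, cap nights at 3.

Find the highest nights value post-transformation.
3

Step 1: Original maximum nights = 6
Step 2: Apply cap at 3
Step 3: 5 records had nights > 3 and were capped
Step 4: Maximum after transformation = 3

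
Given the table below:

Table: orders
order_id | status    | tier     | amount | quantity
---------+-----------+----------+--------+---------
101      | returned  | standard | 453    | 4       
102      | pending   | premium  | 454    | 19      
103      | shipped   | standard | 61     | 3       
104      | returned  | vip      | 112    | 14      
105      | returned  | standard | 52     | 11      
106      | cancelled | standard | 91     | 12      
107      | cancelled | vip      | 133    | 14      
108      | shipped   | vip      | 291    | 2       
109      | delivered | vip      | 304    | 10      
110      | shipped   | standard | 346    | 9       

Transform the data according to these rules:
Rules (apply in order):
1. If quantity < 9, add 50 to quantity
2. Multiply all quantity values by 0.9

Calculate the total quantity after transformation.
223.2

Step 1: Apply Rule 1 - Add 50 to records with quantity < 9
  - 3 records affected: 9 + (3 × 50) = 159
  - Unaffected records: 89
  - Sum after Rule 1: 248
Step 2: Apply Rule 2 - Multiply all by 0.9
  - 248 × 0.9 = 223.2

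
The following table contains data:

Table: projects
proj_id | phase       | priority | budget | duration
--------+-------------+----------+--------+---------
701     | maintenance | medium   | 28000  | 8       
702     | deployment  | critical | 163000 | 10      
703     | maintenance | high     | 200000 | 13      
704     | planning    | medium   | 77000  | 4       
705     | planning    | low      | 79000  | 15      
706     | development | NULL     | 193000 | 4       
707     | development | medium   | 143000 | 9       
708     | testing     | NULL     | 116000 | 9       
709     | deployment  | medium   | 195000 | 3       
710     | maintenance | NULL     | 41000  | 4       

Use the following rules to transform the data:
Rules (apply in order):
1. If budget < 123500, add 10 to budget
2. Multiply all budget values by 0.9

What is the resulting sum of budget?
1111545.0

Step 1: Apply Rule 1 - Add 10 to records with budget < 123500
  - 5 records affected: 341000 + (5 × 10) = 341050
  - Unaffected records: 894000
  - Sum after Rule 1: 1235050
Step 2: Apply Rule 2 - Multiply all by 0.9
  - 1235050 × 0.9 = 1111545.0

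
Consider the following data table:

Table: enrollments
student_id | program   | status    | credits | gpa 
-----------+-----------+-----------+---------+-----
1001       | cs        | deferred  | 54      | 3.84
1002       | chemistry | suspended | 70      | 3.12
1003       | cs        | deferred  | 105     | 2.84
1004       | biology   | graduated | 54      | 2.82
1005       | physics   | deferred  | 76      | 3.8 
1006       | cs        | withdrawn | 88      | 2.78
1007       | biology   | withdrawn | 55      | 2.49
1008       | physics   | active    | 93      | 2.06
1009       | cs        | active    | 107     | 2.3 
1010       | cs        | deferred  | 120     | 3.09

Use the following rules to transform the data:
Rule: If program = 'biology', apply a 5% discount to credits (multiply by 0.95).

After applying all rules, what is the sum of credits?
816.55

Step 1: Records with program = 'biology' have total credits = 109
Step 2: Apply multiplier: 109 × 0.95 = 103.55
Step 3: Other records total: 713
Step 4: Final sum = 103.55 + 713 = 816.55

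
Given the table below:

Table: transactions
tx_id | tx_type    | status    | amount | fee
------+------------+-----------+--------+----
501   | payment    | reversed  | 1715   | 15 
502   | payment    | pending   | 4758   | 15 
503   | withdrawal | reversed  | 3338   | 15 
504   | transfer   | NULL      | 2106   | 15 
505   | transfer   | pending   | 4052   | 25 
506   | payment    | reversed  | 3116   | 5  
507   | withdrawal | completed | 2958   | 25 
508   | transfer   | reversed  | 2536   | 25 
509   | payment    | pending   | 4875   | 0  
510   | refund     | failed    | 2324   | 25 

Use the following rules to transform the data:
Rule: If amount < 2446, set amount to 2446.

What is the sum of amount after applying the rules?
32971

Step 1: 3 records have amount < 2446
Step 2: These records originally summed to 6145
Step 3: After setting to minimum: 3 × 2446 = 7338
Step 4: Unaffected records sum: 25633
Step 5: Final sum = 7338 + 25633 = 32971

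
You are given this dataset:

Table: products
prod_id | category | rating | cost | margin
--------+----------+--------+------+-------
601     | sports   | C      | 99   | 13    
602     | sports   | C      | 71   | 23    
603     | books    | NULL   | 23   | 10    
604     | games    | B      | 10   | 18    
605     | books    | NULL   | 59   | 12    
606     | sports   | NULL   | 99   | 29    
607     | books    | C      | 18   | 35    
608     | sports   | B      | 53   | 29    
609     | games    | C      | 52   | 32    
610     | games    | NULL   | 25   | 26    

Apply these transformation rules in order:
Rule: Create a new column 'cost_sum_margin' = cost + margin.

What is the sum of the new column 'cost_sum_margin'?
736

Step 1: For each record, compute cost + margin
Example calculations:
  99 + 13 = 112
  71 + 23 = 94
  23 + 10 = 33
  ...
Step 2: Sum all derived values
Step 3: Total = 736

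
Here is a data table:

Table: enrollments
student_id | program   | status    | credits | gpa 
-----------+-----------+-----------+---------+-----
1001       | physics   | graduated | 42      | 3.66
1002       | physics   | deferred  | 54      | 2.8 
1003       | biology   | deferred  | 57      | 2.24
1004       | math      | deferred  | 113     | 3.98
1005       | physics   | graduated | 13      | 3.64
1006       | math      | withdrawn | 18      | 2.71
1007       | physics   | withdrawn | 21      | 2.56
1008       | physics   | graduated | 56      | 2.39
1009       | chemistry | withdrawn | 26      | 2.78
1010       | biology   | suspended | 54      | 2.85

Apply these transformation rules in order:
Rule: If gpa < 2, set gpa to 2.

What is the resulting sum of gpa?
29.61

Step 1: 0 records have gpa < 2
Step 2: These records originally summed to 0
Step 3: After setting to minimum: 0 × 2 = 0
Step 4: Unaffected records sum: 29.61
Step 5: Final sum = 0 + 29.61 = 29.61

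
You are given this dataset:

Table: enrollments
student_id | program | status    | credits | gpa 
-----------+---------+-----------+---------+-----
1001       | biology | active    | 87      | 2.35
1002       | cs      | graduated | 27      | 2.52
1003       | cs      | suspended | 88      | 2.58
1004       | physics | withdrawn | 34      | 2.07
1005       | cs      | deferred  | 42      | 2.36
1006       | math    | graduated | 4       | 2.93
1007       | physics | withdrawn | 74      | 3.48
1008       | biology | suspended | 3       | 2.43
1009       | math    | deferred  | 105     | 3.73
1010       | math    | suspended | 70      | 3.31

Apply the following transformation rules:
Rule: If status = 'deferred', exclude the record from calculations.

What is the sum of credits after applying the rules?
387

Step 1: Identify records where status = 'deferred'
Step 2: The excluded records sum to 147
Step 3: Original total credits = 534
Step 4: Remaining total = 534 - 147 = 387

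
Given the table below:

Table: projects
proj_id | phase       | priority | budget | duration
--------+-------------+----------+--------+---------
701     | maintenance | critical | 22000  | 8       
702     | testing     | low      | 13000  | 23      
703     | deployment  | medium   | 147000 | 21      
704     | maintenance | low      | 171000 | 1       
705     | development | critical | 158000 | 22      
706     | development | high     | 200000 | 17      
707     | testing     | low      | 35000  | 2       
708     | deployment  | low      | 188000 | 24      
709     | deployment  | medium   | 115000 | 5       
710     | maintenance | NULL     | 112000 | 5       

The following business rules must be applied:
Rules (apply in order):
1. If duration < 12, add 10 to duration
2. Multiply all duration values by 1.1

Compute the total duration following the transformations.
195.8

Step 1: Apply Rule 1 - Add 10 to records with duration < 12
  - 5 records affected: 21 + (5 × 10) = 71
  - Unaffected records: 107
  - Sum after Rule 1: 178
Step 2: Apply Rule 2 - Multiply all by 1.1
  - 178 × 1.1 = 195.8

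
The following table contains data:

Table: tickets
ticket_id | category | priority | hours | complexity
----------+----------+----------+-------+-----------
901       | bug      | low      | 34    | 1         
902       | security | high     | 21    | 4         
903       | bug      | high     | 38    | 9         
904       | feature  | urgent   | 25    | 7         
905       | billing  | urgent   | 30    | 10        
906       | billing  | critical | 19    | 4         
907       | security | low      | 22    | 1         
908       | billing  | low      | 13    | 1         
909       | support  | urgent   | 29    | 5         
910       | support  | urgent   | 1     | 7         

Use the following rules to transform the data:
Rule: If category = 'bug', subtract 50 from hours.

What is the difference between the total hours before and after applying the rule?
100

Step 1: Original sum of hours = 232
Step 2: 2 records have category = 'bug'
Step 3: Each affected record changes by -50
Step 4: Total change = 2 × -50 = -100
Step 5: New sum = 232 + -100 = 132
Step 6: Difference = |132 - 232| = 100
        (Sum decreased by 100)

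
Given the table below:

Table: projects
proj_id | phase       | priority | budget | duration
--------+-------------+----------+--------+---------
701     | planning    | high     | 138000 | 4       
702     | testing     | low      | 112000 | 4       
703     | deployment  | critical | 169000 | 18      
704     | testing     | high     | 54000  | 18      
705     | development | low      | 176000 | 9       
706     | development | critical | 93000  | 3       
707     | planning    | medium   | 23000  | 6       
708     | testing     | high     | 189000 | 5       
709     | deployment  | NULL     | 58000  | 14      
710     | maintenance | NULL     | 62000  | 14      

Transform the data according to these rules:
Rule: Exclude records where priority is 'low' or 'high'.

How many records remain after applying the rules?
5

Step 1: Count records to exclude
  - 2 (low) + 3 (high) = 5 records
Step 2: Total records: 10
Step 3: Remaining = 10 - 5 = 5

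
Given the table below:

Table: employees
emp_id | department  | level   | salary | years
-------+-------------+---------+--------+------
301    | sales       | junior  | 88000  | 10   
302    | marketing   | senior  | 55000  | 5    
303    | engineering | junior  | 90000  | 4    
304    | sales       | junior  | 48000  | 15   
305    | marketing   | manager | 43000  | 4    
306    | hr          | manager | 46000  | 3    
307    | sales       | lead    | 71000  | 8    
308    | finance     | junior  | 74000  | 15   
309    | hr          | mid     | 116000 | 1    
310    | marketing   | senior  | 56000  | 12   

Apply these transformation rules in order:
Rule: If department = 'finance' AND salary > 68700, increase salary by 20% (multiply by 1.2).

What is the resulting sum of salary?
701800.0

Step 1: Find records where department = 'finance' AND salary > 68700
Step 2: 1 records match, summing to 74000
Step 3: After multiplier: 74000 × 1.2 = 88800.0
Step 4: Unaffected records sum: 613000
Step 5: Final sum = 88800.0 + 613000 = 701800.0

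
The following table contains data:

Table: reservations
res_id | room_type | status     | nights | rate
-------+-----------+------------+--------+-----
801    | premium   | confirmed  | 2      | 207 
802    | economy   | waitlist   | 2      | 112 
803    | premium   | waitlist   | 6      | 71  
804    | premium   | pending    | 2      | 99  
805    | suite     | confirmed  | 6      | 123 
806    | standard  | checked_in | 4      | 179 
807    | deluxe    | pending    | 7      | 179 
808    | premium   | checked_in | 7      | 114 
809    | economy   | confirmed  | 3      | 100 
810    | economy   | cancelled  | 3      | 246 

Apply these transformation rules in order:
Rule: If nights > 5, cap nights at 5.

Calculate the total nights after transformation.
36

Step 1: 4 records have nights > 5
Step 2: These records originally summed to 26
Step 3: After capping: 4 × 5 = 20
Step 4: Unaffected records sum: 16
Step 5: Final sum = 20 + 16 = 36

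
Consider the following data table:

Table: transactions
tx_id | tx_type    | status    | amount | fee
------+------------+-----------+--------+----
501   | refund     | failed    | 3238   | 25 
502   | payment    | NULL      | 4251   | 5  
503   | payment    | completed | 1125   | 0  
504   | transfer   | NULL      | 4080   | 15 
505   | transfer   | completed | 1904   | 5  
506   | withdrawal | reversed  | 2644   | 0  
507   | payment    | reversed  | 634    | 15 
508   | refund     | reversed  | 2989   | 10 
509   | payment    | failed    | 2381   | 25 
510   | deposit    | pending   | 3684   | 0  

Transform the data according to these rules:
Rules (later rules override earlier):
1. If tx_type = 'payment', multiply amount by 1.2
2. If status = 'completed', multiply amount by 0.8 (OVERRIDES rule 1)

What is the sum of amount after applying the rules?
27777.4

Step 1: Rule 2 takes priority for records with status = 'completed'
  - 2 records: 3029 × 0.8 = 2423.2
Step 2: Rule 1 applies to remaining records with tx_type = 'payment'
  - 3 records: 7266 × 1.2 = 8719.2
Step 3: Other records unchanged: 16635
Step 4: Final sum = 2423.2 + 8719.2 + 16635 = 27777.4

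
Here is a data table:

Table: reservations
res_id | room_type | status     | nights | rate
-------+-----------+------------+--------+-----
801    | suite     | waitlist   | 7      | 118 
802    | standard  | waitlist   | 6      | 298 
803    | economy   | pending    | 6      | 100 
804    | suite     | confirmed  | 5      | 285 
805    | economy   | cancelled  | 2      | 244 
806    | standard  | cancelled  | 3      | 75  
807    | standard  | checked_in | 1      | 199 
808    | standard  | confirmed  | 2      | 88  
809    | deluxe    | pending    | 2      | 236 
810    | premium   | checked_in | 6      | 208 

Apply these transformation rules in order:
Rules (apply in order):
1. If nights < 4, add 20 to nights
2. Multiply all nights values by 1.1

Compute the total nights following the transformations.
154.0

Step 1: Apply Rule 1 - Add 20 to records with nights < 4
  - 5 records affected: 10 + (5 × 20) = 110
  - Unaffected records: 30
  - Sum after Rule 1: 140
Step 2: Apply Rule 2 - Multiply all by 1.1
  - 140 × 1.1 = 154.0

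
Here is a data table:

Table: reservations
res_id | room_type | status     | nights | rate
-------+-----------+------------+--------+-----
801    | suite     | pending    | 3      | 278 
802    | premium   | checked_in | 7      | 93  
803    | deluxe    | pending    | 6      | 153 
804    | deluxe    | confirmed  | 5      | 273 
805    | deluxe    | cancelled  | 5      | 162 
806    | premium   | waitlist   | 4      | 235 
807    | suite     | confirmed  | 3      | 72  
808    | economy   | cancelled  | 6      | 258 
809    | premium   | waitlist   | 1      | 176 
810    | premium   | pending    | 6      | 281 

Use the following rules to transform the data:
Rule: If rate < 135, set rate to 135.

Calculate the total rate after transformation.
2086

Step 1: 2 records have rate < 135
Step 2: These records originally summed to 165
Step 3: After setting to minimum: 2 × 135 = 270
Step 4: Unaffected records sum: 1816
Step 5: Final sum = 270 + 1816 = 2086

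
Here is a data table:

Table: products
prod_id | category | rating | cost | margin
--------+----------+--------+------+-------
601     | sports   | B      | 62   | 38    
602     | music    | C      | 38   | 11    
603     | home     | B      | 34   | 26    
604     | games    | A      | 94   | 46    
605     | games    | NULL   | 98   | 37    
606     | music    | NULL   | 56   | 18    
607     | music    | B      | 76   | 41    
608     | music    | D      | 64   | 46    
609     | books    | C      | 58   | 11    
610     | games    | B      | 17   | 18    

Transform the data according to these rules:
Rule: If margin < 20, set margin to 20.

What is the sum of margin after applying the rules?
314

Step 1: 4 records have margin < 20
Step 2: These records originally summed to 58
Step 3: After setting to minimum: 4 × 20 = 80
Step 4: Unaffected records sum: 234
Step 5: Final sum = 80 + 234 = 314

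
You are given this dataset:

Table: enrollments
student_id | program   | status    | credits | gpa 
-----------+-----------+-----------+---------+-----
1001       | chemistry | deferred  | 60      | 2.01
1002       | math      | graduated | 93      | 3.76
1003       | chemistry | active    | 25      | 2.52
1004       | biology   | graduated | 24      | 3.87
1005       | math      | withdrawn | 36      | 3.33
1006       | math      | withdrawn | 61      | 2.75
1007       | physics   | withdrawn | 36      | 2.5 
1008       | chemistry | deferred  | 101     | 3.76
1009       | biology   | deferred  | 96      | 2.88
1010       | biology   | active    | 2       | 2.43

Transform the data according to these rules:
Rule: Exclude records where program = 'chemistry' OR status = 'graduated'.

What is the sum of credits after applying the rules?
231

Step 1: Find records where program = 'chemistry' OR status = 'graduated'
Step 2: 5 records match, summing to 303
Step 3: Original sum: 534
Step 4: Remaining sum = 534 - 303 = 231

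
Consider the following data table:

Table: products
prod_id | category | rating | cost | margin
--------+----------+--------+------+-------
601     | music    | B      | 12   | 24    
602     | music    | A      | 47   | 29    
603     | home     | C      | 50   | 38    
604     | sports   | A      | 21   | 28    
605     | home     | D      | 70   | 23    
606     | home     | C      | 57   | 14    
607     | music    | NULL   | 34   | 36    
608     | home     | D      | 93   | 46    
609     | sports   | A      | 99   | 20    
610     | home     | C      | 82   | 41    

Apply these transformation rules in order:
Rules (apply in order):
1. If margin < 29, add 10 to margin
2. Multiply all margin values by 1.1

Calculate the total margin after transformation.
383.9

Step 1: Apply Rule 1 - Add 10 to records with margin < 29
  - 5 records affected: 109 + (5 × 10) = 159
  - Unaffected records: 190
  - Sum after Rule 1: 349
Step 2: Apply Rule 2 - Multiply all by 1.1
  - 349 × 1.1 = 383.9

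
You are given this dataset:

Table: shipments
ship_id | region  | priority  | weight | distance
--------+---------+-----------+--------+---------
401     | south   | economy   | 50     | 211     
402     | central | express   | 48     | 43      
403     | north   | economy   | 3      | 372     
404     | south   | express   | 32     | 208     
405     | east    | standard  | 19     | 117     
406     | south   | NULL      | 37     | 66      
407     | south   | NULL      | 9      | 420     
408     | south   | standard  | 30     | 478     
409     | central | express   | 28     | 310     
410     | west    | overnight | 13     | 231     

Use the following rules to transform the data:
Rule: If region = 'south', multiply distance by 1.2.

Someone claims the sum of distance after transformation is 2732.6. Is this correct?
Yes, the result is correct.

Step 1: Calculate the correct sum after transformation
Step 2: Apply multiplier 1.2 to records where region = 'south'
Step 3: Correct result = 2732.6
Step 4: Claimed result = 2732.6
Step 5: 2732.6 = 2732.6 ✓
Conclusion: The claimed result is correct.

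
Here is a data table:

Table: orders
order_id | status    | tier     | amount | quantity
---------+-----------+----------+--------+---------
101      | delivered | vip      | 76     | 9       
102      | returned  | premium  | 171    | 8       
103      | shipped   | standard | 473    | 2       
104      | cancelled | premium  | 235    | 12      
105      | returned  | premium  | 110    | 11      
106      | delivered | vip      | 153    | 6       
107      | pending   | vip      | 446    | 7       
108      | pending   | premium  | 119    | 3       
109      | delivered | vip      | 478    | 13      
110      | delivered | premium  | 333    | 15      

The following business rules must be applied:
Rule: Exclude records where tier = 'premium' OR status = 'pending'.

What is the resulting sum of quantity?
30

Step 1: Find records where tier = 'premium' OR status = 'pending'
Step 2: 6 records match, summing to 56
Step 3: Original sum: 86
Step 4: Remaining sum = 86 - 56 = 30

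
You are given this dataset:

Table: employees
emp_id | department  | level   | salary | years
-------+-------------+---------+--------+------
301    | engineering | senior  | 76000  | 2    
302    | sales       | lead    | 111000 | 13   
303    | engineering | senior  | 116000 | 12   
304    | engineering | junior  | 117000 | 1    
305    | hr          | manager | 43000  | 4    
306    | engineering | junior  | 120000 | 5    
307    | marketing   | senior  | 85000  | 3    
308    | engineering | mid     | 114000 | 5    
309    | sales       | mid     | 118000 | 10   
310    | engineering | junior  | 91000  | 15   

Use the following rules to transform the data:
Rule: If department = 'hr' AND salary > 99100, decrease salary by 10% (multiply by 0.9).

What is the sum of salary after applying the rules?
991000

Step 1: Find records where department = 'hr' AND salary > 99100
Step 2: 0 records match, summing to 0
Step 3: After multiplier: 0 × 0.9 = 0.0
Step 4: Unaffected records sum: 991000
Step 5: Final sum = 0.0 + 991000 = 991000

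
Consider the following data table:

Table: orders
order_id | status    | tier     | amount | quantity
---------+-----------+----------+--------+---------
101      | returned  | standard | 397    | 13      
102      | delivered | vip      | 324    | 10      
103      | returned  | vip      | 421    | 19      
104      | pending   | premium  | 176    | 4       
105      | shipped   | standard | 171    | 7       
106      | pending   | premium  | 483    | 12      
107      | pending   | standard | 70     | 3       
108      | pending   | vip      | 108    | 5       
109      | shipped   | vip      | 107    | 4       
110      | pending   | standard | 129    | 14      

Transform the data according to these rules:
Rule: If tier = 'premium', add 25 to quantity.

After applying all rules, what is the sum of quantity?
141

Step 1: Count records where tier = 'premium': 2
Step 2: Total bonus added: 2 × 25 = 50
Step 3: Original sum of quantity: 91
Step 4: Final sum = 91 + 50 = 141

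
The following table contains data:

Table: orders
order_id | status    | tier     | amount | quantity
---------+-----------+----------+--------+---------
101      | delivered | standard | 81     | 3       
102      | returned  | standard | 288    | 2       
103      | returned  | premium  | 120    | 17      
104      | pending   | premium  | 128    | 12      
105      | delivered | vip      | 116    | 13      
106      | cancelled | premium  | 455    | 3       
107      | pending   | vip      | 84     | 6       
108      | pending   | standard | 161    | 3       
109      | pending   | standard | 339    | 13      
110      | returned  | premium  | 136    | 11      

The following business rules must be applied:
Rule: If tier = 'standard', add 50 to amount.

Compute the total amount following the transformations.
2108

Step 1: Count records where tier = 'standard': 4
Step 2: Total bonus added: 4 × 50 = 200
Step 3: Original sum of amount: 1908
Step 4: Final sum = 1908 + 200 = 2108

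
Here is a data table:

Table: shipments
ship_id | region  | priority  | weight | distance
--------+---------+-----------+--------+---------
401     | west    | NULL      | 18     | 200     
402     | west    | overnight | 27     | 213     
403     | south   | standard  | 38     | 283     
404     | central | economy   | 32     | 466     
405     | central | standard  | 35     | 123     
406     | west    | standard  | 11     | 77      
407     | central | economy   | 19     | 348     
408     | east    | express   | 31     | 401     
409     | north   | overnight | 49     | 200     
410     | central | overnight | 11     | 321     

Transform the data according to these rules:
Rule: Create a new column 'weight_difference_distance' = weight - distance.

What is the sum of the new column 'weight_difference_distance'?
-2361

Step 1: For each record, compute weight - distance
Example calculations:
  18 - 200 = -182
  27 - 213 = -186
  38 - 283 = -245
  ...
Step 2: Sum all derived values
Step 3: Total = -2361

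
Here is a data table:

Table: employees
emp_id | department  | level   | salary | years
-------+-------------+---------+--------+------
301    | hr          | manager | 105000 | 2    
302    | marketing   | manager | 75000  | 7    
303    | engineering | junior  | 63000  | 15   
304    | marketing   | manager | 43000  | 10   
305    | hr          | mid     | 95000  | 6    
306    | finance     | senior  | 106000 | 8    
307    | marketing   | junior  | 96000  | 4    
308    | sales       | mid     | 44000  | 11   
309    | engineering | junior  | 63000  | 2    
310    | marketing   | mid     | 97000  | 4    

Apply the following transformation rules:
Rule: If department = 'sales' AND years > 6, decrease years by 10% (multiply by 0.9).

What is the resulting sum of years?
67.9

Step 1: Find records where department = 'sales' AND years > 6
Step 2: 1 records match, summing to 11
Step 3: After multiplier: 11 × 0.9 = 9.9
Step 4: Unaffected records sum: 58
Step 5: Final sum = 9.9 + 58 = 67.9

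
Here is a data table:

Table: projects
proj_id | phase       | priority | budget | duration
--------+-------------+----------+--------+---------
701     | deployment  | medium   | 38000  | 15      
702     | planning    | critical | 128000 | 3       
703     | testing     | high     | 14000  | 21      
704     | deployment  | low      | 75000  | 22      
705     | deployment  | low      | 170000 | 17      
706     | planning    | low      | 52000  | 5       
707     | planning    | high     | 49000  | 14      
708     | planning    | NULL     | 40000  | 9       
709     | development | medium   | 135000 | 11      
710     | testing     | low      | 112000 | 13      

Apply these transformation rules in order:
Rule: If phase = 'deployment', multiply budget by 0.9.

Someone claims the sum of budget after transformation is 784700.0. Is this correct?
Yes, the result is correct.

Step 1: Calculate the correct sum after transformation
Step 2: Apply multiplier 0.9 to records where phase = 'deployment'
Step 3: Correct result = 784700.0
Step 4: Claimed result = 784700.0
Step 5: 784700.0 = 784700.0 ✓
Conclusion: The claimed result is correct.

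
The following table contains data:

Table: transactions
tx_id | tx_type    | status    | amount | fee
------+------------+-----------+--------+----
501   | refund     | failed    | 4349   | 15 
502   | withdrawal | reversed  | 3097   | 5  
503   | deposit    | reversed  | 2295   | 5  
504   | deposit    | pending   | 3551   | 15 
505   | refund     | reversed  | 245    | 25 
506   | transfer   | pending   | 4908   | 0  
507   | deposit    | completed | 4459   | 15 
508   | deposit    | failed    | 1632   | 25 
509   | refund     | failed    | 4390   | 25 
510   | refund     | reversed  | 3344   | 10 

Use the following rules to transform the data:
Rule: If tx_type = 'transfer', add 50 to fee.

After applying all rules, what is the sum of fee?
190

Step 1: Count records where tx_type = 'transfer': 1
Step 2: Total bonus added: 1 × 50 = 50
Step 3: Original sum of fee: 140
Step 4: Final sum = 140 + 50 = 190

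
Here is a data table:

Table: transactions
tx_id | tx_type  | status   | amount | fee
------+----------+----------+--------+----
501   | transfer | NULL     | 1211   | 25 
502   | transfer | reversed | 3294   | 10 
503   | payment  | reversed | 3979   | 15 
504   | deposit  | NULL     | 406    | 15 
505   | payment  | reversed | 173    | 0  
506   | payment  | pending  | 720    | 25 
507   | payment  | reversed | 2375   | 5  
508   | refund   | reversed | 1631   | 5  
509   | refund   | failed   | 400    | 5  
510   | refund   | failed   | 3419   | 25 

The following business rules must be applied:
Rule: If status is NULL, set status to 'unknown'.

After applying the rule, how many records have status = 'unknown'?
2

Step 1: Count records where status IS NULL
Step 2: Found 2 records with NULL status
Step 3: These records will have status set to 'unknown'
Step 4: Records already having status = 'unknown': 0
Step 5: Answer: 2 + 0 = 2 records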